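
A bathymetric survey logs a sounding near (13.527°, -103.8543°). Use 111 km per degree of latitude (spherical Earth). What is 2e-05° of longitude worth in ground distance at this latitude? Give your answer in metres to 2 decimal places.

One degree of longitude here spans 111000 × cos 13.527° = 111000 × 0.9723 ≈ 107921 m; 2e-05° of that is 2.15842 m.

2.16 metres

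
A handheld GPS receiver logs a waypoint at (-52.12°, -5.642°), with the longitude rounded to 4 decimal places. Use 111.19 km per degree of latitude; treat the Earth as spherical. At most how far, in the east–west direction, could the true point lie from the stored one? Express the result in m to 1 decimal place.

3.4 m

Rounding to 4 decimal places leaves the longitude within ±5e-05° of the true value.
At latitude 52.12° a degree of longitude spans 111190 m × cos 52.12° = 111190 × 0.6140 ≈ 68271.7 m.
East–west error: 5e-05° × 68271.7 m/° ≈ 3.41359 m.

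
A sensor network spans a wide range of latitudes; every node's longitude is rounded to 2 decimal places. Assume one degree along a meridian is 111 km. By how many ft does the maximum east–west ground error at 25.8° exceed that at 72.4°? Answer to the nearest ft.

Rounding to 2 decimal places leaves the longitude within ±0.005° of the true value.
At 25.8°: 0.005° × 111000 × cos 25.8° = 0.005 × 111000 × 0.9003 ≈ 499.68 m.
Error at 72.4° = 0.005° × 111000 × cos 72.4° ≈ 555 × 0.3024 = 167.82 m.
So the lower-latitude error exceeds the higher by 499.68 − 167.82 = 331.86 m.
In feet: 331.862 m ÷ 0.3048 ≈ 1088.8 ft.

1089 ft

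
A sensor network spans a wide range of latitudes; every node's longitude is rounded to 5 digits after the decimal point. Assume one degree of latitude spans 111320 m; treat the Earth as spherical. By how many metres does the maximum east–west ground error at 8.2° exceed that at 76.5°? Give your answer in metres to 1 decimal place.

0.4 metres

Rounding to 5 decimal places leaves the longitude within ±5e-06° of the true value.
At 8.2°: 5e-06° × 111320 × cos 8.2° = 5e-06 × 111320 × 0.9898 ≈ 0.55091 m.
At 76.5°: 5e-06° × 111320 × cos 76.5° = 5e-06 × 111320 × 0.2334 ≈ 0.12994 m.
So the lower-latitude error exceeds the higher by 0.55091 − 0.12994 = 0.42097 m.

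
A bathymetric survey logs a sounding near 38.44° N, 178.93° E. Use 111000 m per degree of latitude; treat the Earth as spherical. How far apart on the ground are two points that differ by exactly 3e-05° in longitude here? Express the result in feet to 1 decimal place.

3e-05° of longitude at 38.44° is 3e-05 × 111000 × cos 38.44° ≈ 3e-05 × 86941.8 = 2.60825 m.
Converting: 2.60825 m × 3.2808 ft/m ≈ 8.5573 ft.

8.6 feet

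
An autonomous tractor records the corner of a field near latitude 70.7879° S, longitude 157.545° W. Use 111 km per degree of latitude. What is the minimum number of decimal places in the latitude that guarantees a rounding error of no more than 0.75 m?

5

One degree of latitude covers 111000 m.
N decimal places → at most half a unit in the last place, 0.5 × 10⁻ᴺ° = 111000/2 × 10⁻ᴺ m.
Need 0.5 × 111000 × 10⁻ᴺ ≤ 0.75 → 10⁻ᴺ ≤ 1.351e-05, so N ≥ 4.87.
So 5 decimal places suffice (0.555 m); 4 would allow up to 5.55 m.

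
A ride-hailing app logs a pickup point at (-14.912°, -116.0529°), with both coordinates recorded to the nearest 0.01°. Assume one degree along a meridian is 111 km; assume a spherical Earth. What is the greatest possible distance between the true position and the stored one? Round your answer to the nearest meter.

Rounding to 2 decimal places leaves each coordinate within ±0.005° of the true value.
Latitude error → 0.005 × 111000 = 555 m along the meridian.
E–W at 14.912°: 0.005° × 111000 × cos 14.912° = 0.005 × 111000 × 0.9663 ≈ 536.309 m.
The two errors are perpendicular, so the maximum displacement is √(555² + 536.309²) ≈ 771.785 m.

772 meters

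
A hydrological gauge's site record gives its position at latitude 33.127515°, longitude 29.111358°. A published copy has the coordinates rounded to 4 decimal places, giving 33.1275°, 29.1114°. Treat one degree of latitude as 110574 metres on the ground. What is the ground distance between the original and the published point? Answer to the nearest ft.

Δlat = 33.127515 − 33.1275 = +0.000015°; Δlon = 29.111358 − 29.1114 = -0.000042°.
N–S: 0.000015° × 110574 m/° = 1.65861 m.
E–W at 33.1275°: -0.000042° × 110574 × cos 33.1275° = -0.000042 × 110574 × 0.8375 ≈ -3.88924 m.
Hypotenuse of the two orthogonal shifts: √(1.65861² + 3.88924²) = 4.22814 m.
Converting: 4.22814 m × 3.2808 ft/m ≈ 13.872 ft.

14 ft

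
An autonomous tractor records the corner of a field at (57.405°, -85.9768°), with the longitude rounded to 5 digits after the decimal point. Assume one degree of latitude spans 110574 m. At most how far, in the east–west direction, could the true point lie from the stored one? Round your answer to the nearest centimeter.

Rounding to 5 decimal places leaves the longitude within ±5e-06° of the true value.
At latitude 57.405° a degree of longitude spans 110574 m × cos 57.405° = 110574 × 0.5387 ≈ 59565.9 m.
Maximum E–W displacement: 5e-06 × 59565.9 = 0.29783 m.
That is 0.29783 m = 29.783 cm.

30 centimeters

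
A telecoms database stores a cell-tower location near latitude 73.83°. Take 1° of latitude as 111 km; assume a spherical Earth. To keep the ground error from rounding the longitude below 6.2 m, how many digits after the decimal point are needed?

4 decimal places

At 73.83° one degree of longitude covers 111000 × cos 73.83° ≈ 111000 × 0.2785 ≈ 30912.2 m.
N decimal places → at most half a unit in the last place, 0.5 × 10⁻ᴺ° = 30912.2/2 × 10⁻ᴺ m.
Setting 15456.1 × 10⁻ᴺ ≤ 6.2 gives 10ᴺ ≥ 2493, i.e. N ≥ 3.40.
N = 3 would give 15.5 m (too coarse); N = 4 gives 1.55 m ≤ 6.2 m.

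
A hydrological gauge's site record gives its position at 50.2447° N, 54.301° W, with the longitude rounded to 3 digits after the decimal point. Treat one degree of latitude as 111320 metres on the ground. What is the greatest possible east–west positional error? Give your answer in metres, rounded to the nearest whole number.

Rounding to 3 decimal places leaves the longitude within ±0.0005° of the true value.
At latitude 50.2447° a degree of longitude spans 111320 m × cos 50.2447° = 111320 × 0.6395 ≈ 71190.3 m.
East–west error: 0.0005° × 71190.3 m/° ≈ 35.5951 m.

36 metres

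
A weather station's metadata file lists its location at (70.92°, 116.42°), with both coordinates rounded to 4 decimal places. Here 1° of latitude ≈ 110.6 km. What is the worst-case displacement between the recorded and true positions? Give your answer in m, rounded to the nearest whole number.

Rounding to 4 decimal places leaves each coordinate within ±5e-05° of the true value.
North–south component: 5e-05° × 110600 = 5.53 m.
E–W at 70.92°: 5e-05° × 110600 × cos 70.92° = 5e-05 × 110600 × 0.3269 ≈ 1.80769 m.
Worst case both components are at the extreme and orthogonal: √(5.53² + 1.80769²) ≈ 5.81796 m.

6 m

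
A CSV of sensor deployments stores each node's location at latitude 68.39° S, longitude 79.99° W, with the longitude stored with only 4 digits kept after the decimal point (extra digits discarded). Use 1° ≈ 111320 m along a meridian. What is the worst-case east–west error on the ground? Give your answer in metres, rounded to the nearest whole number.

Truncating at 4 decimal places can drop up to a full unit in the last place, so the longitude may be off by as much as 0.0001°.
One degree of longitude at 68.39° is 111320 × cos 68.39° ≈ 111320 × 0.3683 = 40997.7 m.
Maximum E–W displacement: 0.0001 × 40997.7 = 4.09977 m.

4 metres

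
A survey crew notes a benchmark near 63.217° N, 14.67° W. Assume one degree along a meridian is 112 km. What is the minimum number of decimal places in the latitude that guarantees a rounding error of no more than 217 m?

One degree of latitude covers 112000 m.
With N decimal places the half-ulp bound is 0.5·10⁻ᴺ°, or 0.5·10⁻ᴺ × 112000 m on the ground.
Setting 56000 × 10⁻ᴺ ≤ 217 gives 10ᴺ ≥ 258.1, i.e. N ≥ 2.41.
N = 2 would give 560 m (too coarse); N = 3 gives 56 m ≤ 217 m.

3 decimal places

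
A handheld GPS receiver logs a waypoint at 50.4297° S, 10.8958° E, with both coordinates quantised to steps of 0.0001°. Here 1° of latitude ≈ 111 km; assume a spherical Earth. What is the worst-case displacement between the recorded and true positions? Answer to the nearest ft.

22 ft

With a 0.0001° grid the true value lies within half a step, ±0.0001°/2 = ±5e-05°, of the stored one.
Latitude error → 5e-05 × 111000 = 5.55 m along the meridian.
Longitude error → 5e-05 × 111000 × cos 50.4297° = 5e-05 × 111000 × 0.6370 ≈ 3.53549 m.
Combining orthogonally: (5.55² + 3.53549²)^½ ≈ 6.58044 m.
In feet: 6.58044 m ÷ 0.3048 ≈ 21.589 ft.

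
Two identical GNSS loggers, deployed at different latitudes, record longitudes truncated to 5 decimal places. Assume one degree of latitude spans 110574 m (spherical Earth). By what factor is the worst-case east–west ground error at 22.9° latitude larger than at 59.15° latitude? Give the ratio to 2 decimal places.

Truncating at 5 decimal places can drop up to a full unit in the last place, so the longitude may be off by as much as 1e-05°.
At 22.9°: 1e-05° × 110574 × cos 22.9° = 1e-05 × 110574 × 0.9212 ≈ 1.0186 m.
At 59.15°: 1e-05° × 110574 × cos 59.15° = 1e-05 × 110574 × 0.5128 ≈ 0.56701 m.
Ratio: 1.0186 / 0.56701 = cos 22.9° / cos 59.15° ≈ 1.7964.

1.80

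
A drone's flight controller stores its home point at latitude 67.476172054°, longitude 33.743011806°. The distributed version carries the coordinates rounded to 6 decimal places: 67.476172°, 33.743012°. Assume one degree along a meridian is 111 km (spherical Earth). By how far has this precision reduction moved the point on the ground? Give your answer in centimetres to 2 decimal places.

Δlat = 67.476172054 − 67.476172 = +0.000000054°; Δlon = 33.743011806 − 33.743012 = -0.000000194°.
North–south shift: 0.000000054 × 111000 = 0.005994 m.
East–west at this latitude: -0.000000194° × 111000 × cos 67.4762° ≈ -0.000000194 × 42520.5 = -0.00824898 m.
Hypotenuse of the two orthogonal shifts: √(0.005994² + 0.00824898²) = 0.0101967 m.
That is 0.0101967 m = 1.0197 cm.

1.02 centimetres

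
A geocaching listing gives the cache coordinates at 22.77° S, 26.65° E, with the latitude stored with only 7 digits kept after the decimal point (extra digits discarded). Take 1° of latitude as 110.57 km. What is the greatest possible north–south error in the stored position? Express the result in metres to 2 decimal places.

0.01 metres

Truncating at 7 decimal places can drop up to a full unit in the last place, so the latitude may be off by as much as 1e-07°.
So the N–S error is at most 1e-07 × 110570 = 0.011057 m.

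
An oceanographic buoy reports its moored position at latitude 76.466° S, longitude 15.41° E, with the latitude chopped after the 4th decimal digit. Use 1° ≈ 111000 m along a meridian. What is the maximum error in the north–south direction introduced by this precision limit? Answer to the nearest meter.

Truncating at 4 decimal places can drop up to a full unit in the last place, so the latitude may be off by as much as 0.0001°.
Along the meridian that is 0.0001° × 111000 m/° = 11.1 m.

11 meters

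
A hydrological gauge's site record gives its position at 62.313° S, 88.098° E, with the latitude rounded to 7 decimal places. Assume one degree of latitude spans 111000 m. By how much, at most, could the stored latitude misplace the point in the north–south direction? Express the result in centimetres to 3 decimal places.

0.555 centimetres

Rounding to 7 decimal places leaves the latitude within ±5e-08° of the true value.
North–south distance: 5e-08° × 111000 m/° = 0.00555 m.
That is 0.00555 m = 0.555 cm.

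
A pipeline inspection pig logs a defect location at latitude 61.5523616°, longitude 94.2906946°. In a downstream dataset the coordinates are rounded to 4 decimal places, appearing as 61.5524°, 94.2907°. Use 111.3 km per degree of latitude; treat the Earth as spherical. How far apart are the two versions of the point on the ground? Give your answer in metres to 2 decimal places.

Δlat = 61.5523616 − 61.5524 = -0.0000384°; Δlon = 94.2906946 − 94.2907 = -0.0000054°.
N–S: -0.0000384° × 111300 m/° = -4.27392 m.
E–W at 61.5524°: -0.0000054° × 111300 × cos 61.5524° = -0.0000054 × 111300 × 0.4764 ≈ -0.286299 m.
Combined displacement = (4.27392² + 0.286299²)^½ ≈ 4.2835 m.

4.28 metres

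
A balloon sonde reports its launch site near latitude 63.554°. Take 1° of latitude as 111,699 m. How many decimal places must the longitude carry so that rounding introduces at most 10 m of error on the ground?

At 63.554° one degree of longitude covers 111699 × cos 63.554° ≈ 111699 × 0.4454 ≈ 49745.6 m.
Rounding to N decimal places gives at most 0.5 × 10⁻ᴺ degrees of error, i.e. 0.5 × 10⁻ᴺ × 49745.6 m.
Need 0.5 × 49745.6 × 10⁻ᴺ ≤ 10 → 10⁻ᴺ ≤ 4.020e-04, so N ≥ 3.40.
N = 3 would give 24.9 m (too coarse); N = 4 gives 2.49 m ≤ 10 m.

4 decimal places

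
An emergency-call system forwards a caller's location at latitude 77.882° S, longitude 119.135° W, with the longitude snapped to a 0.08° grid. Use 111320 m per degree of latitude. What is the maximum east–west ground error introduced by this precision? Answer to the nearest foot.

With a 0.08° grid the true value lies within half a step, ±0.08°/2 = ±0.04°, of the stored one.
One degree of longitude at 77.882° is 111320 × cos 77.882° ≈ 111320 × 0.2099 = 23368.9 m.
So at most 0.04° × 23368.9 ≈ 934.757 m east–west.
Converting: 934.757 m × 3.2808 ft/m ≈ 3066.8 ft.

3067 feet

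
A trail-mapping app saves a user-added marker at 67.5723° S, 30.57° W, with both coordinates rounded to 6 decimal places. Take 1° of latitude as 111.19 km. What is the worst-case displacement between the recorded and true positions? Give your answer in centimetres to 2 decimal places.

Rounding to 6 decimal places leaves each coordinate within ±5e-07° of the true value.
North–south component: 5e-07° × 111190 = 0.055595 m.
East–west component at 67.5723°: 5e-07° × 111190 × cos 67.5723° ≈ 5e-07 × 42420.9 ≈ 0.0212105 m.
The two errors are perpendicular, so the maximum displacement is √(0.055595² + 0.0212105²) ≈ 0.0595037 m.
That is 0.0595037 m = 5.9504 cm.

5.95 centimetres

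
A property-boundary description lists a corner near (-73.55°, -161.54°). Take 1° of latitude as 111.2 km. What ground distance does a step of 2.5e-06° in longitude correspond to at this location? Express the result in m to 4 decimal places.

At 73.55° a degree of longitude is 111200 × cos 73.55° ≈ 31489.5 m, so 2.5e-06° corresponds to 0.0787236 m.

0.0787 m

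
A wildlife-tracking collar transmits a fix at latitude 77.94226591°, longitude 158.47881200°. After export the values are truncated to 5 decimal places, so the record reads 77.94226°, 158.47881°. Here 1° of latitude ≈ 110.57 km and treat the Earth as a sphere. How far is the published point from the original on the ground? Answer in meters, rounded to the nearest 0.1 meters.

0.7 meters

Δlat = 77.94226591 − 77.94226 = +0.00000591°; Δlon = 158.47881200 − 158.47881 = +0.00000200°.
North–south shift: 0.00000591 × 110570 = 0.653469 m.
East–west at this latitude: 0.00000200° × 110570 × cos 77.9423° ≈ 0.00000200 × 23097.8 = 0.0461956 m.
Combined displacement = (0.653469² + 0.0461956²)^½ ≈ 0.6551 m.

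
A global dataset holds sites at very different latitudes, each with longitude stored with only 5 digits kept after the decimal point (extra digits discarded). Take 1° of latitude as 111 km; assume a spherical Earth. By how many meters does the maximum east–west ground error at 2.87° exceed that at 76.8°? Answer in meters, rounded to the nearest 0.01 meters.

0.86 meters

Truncating at 5 decimal places can drop up to a full unit in the last place, so the longitude may be off by as much as 1e-05°.
At 2.87°: 1e-05° × 111000 × cos 2.87° = 1e-05 × 111000 × 0.9987 ≈ 1.1086 m.
Error at 76.8° = 1e-05° × 111000 × cos 76.8° ≈ 1.11 × 0.2284 = 0.25347 m.
Difference: 1.1086 − 0.25347 = 0.85514 m.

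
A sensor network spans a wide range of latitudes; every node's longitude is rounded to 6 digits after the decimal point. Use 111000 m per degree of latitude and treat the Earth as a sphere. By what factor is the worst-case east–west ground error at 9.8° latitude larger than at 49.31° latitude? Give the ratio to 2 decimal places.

1.51

Rounding to 6 decimal places leaves the longitude within ±5e-07° of the true value.
At 9.8°: 5e-07° × 111000 × cos 9.8° = 5e-07 × 111000 × 0.9854 ≈ 0.05469 m.
At 49.31°: 5e-07° × 111000 × cos 49.31° = 5e-07 × 111000 × 0.6520 ≈ 0.036184 m.
Ratio: 0.05469 / 0.036184 = cos 9.8° / cos 49.31° ≈ 1.5114.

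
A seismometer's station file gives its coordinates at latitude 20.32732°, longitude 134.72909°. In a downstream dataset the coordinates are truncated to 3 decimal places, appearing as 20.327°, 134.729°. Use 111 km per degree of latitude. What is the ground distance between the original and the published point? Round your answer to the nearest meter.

37 meters

Δlat = 20.32732 − 20.327 = +0.00032°; Δlon = 134.72909 − 134.729 = +0.00009°.
N–S: 0.00032° × 111000 m/° = 35.52 m.
East–west at this latitude: 0.00009° × 111000 × cos 20.327° ≈ 0.00009 × 104088 = 9.36788 m.
Combined displacement = (35.52² + 9.36788²)^½ ≈ 36.7346 m.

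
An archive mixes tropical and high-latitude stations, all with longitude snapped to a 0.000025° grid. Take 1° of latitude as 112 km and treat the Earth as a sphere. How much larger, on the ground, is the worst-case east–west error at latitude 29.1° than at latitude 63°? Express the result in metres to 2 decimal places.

With a 0.000025° grid the true value lies within half a step, ±0.000025°/2 = ±1.25e-05°, of the stored one.
At 29.1°: 1.25e-05° × 112000 × cos 29.1° = 1.25e-05 × 112000 × 0.8738 ≈ 1.2233 m.
At 63°: 1.25e-05° × 112000 × cos 63° = 1.25e-05 × 112000 × 0.4540 ≈ 0.63559 m.
Difference: 1.2233 − 0.63559 = 0.58769 m.

0.59 metres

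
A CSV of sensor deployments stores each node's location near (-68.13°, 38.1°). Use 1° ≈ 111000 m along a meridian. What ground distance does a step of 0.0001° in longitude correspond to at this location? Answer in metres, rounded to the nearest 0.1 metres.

4.1 metres

At 68.13° a degree of longitude is 111000 × cos 68.13° ≈ 41347.7 m, so 0.0001° corresponds to 4.13477 m.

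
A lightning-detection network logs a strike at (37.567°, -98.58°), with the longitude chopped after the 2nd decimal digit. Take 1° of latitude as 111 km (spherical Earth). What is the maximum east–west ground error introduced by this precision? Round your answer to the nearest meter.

Truncating at 2 decimal places can drop up to a full unit in the last place, so the longitude may be off by as much as 0.01°.
One degree of longitude at 37.567° is 111000 × cos 37.567° ≈ 111000 × 0.7926 = 87983.1 m.
East–west error: 0.01° × 87983.1 m/° ≈ 879.831 m.

880 meters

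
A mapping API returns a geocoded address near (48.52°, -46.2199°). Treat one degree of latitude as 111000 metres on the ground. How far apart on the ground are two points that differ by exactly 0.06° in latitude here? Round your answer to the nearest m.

6660 m

Along a meridian 0.06° is 0.06 × 111000 = 6660 m.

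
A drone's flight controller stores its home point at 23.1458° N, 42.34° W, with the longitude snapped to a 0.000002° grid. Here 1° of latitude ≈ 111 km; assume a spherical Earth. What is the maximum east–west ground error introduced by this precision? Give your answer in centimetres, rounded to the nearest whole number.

10 centimetres

With a 0.000002° grid the true value lies within half a step, ±0.000002°/2 = ±1e-06°, of the stored one.
Parallels shrink by cos φ, so at 23.1458° a degree of longitude is 111000 × 0.9195 ≈ 102065 m.
East–west error: 1e-06° × 102065 m/° ≈ 0.102065 m.
That is 0.102065 m = 10.207 cm.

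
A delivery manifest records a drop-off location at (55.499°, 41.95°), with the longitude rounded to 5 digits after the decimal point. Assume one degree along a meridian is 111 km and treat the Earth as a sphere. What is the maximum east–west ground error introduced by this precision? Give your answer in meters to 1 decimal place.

Rounding to 5 decimal places leaves the longitude within ±5e-06° of the true value.
At latitude 55.499° a degree of longitude spans 111000 m × cos 55.499° = 111000 × 0.5664 ≈ 62872.7 m.
East–west error: 5e-06° × 62872.7 m/° ≈ 0.314363 m.

0.3 meters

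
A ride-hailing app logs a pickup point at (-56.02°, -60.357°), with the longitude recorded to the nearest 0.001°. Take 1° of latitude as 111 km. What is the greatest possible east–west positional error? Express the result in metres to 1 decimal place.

31.0 metres

Rounding to 3 decimal places leaves the longitude within ±0.0005° of the true value.
One degree of longitude at 56.02° is 111000 × cos 56.02° ≈ 111000 × 0.5589 = 62038.3 m.
So at most 0.0005° × 62038.3 ≈ 31.0191 m east–west.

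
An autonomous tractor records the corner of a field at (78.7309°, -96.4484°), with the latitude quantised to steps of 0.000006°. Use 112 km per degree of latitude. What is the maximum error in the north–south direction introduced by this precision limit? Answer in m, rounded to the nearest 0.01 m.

With a 0.000006° grid the true value lies within half a step, ±0.000006°/2 = ±3e-06°, of the stored one.
So the N–S error is at most 3e-06 × 112000 = 0.336 m.

0.34 m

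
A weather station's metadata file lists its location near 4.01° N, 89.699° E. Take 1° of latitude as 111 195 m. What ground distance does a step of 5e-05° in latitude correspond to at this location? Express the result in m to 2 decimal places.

Along a meridian 5e-05° is 5e-05 × 111195 = 5.55975 m.

5.56 m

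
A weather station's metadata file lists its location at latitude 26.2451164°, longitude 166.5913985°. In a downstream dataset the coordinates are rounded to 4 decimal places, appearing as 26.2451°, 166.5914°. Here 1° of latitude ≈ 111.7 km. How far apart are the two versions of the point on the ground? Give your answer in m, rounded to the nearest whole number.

2 m

The latitude changed by +0.0000164° and the longitude by -0.0000015°.
N–S: 0.0000164° × 111700 m/° = 1.83188 m.
East–west at this latitude: -0.0000015° × 111700 × cos 26.2451° ≈ -0.0000015 × 100185 = -0.150277 m.
Combined displacement = (1.83188² + 0.150277²)^½ ≈ 1.83803 m.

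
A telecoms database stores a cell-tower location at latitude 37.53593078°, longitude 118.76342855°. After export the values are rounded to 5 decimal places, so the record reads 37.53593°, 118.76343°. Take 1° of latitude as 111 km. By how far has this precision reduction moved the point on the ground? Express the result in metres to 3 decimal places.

0.154 metres

The latitude changed by +0.00000078° and the longitude by -0.00000145°.
N–S: 0.00000078° × 111000 m/° = 0.08658 m.
E–W at 37.5359°: -0.00000145° × 111000 × cos 37.5359° = -0.00000145 × 111000 × 0.7930 ≈ -0.127629 m.
Combined displacement = (0.08658² + 0.127629²)^½ ≈ 0.154224 m.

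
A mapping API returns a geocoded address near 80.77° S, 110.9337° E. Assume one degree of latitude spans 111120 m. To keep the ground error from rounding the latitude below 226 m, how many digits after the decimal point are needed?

One degree of latitude covers 111120 m.
Rounding to N decimal places gives at most 0.5 × 10⁻ᴺ degrees of error, i.e. 0.5 × 10⁻ᴺ × 111120 m.
Need 0.5 × 111120 × 10⁻ᴺ ≤ 226 → 10⁻ᴺ ≤ 4.068e-03, so N ≥ 2.39.
N = 2 would give 556 m (too coarse); N = 3 gives 55.6 m ≤ 226 m.

3 decimal places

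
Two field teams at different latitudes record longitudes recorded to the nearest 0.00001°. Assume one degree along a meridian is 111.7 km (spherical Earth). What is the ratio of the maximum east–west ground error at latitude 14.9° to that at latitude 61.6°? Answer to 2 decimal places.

2.03

Rounding to 5 decimal places leaves the longitude within ±5e-06° of the true value.
At 14.9°: 5e-06° × 111700 × cos 14.9° = 5e-06 × 111700 × 0.9664 ≈ 0.53972 m.
At 61.6°: 5e-06° × 111700 × cos 61.6° = 5e-06 × 111700 × 0.4756 ≈ 0.26564 m.
The ratio reduces to cos 14.9° / cos 61.6° = 0.9664/0.4756 ≈ 2.0318.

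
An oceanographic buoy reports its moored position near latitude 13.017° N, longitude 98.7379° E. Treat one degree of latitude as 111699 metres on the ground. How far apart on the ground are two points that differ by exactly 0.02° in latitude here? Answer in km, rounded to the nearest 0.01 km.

Along a meridian 0.02° is 0.02 × 111699 = 2233.98 m.
That is 2233.98 m = 2.234 km.

2.23 km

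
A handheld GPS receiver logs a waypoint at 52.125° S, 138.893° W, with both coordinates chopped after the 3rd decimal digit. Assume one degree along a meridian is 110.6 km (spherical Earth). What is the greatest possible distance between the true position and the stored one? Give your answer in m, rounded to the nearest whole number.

130 m

Truncating at 3 decimal places can drop up to a full unit in the last place, so each coordinate may be off by as much as 0.001°.
N–S: 0.001° × 110600 m/° = 110.6 m.
Longitude error → 0.001 × 110600 × cos 52.125° = 0.001 × 110600 × 0.6139 ≈ 67.9019 m.
The two errors are perpendicular, so the maximum displacement is √(110.6² + 67.9019²) ≈ 129.781 m.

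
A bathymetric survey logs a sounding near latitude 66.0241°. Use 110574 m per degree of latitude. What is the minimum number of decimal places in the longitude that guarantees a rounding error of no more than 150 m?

At 66.0241° one degree of longitude covers 110574 × cos 66.0241° ≈ 110574 × 0.4064 ≈ 44932 m.
Rounding to N decimal places gives at most 0.5 × 10⁻ᴺ degrees of error, i.e. 0.5 × 10⁻ᴺ × 44932 m.
Need 0.5 × 44932 × 10⁻ᴺ ≤ 150 → 10⁻ᴺ ≤ 6.677e-03, so N ≥ 2.18.
At 2 places the error can reach 225 m, but 3 places keeps it to 22.5 m.

3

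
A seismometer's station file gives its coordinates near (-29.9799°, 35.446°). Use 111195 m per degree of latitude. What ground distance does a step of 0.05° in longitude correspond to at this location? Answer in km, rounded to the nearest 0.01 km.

At 29.9799° a degree of longitude is 111195 × cos 29.9799° ≈ 96317.2 m, so 0.05° corresponds to 4815.86 m.
That is 4815.86 m = 4.8159 km.

4.82 km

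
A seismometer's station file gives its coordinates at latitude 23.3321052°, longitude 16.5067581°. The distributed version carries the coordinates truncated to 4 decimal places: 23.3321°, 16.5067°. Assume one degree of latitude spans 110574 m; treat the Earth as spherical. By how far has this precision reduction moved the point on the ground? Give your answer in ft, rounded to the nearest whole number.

19 ft

Δlat = 23.3321052 − 23.3321 = +0.0000052°; Δlon = 16.5067581 − 16.5067 = +0.0000581°.
North–south shift: 0.0000052 × 110574 = 0.574985 m.
East–west at this latitude: 0.0000581° × 110574 × cos 23.3321° ≈ 0.0000581 × 101532 = 5.899 m.
Combined displacement = (0.574985² + 5.899²)^½ ≈ 5.92695 m.
Converting: 5.92695 m × 3.2808 ft/m ≈ 19.445 ft.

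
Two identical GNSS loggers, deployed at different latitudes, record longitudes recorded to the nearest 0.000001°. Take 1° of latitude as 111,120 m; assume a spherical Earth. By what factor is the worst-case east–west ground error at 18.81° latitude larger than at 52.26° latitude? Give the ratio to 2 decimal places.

1.55

Rounding to 6 decimal places leaves the longitude within ±5e-07° of the true value.
Error at 18.81° = 5e-07° × 111120 × cos 18.81° ≈ 0.05556 × 0.9466 = 0.052593 m.
At 52.26°: 5e-07° × 111120 × cos 52.26° = 5e-07 × 111120 × 0.6121 ≈ 0.034007 m.
Ratio: 0.052593 / 0.034007 = cos 18.81° / cos 52.26° ≈ 1.5465.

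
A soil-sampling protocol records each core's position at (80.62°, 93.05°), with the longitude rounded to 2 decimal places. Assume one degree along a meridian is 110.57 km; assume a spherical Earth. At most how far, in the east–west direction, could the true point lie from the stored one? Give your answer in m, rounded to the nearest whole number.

90 m

Rounding to 2 decimal places leaves the longitude within ±0.005° of the true value.
Parallels shrink by cos φ, so at 80.62° a degree of longitude is 110570 × 0.1630 ≈ 18020.9 m.
East–west error: 0.005° × 18020.9 m/° ≈ 90.1044 m.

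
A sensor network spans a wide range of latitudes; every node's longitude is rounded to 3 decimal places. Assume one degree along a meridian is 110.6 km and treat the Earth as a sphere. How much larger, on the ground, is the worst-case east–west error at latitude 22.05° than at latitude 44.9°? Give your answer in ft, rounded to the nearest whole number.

40 ft

Rounding to 3 decimal places leaves the longitude within ±0.0005° of the true value.
Error at 22.05° = 0.0005° × 110600 × cos 22.05° ≈ 55.3 × 0.9269 = 51.255 m.
At 44.9°: 0.0005° × 110600 × cos 44.9° = 0.0005 × 110600 × 0.7083 ≈ 39.171 m.
Difference: 51.255 − 39.171 = 12.084 m.
Converting: 12.084 m × 3.2808 ft/m ≈ 39.646 ft.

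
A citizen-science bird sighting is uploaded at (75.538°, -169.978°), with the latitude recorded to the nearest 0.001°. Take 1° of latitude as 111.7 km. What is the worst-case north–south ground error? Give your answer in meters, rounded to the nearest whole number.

56 meters

Rounding to 3 decimal places leaves the latitude within ±0.0005° of the true value.
So the N–S error is at most 0.0005 × 111700 = 55.85 m.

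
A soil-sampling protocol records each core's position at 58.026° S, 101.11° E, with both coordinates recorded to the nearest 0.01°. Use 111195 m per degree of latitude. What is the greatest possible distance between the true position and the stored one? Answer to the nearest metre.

Rounding to 2 decimal places leaves each coordinate within ±0.005° of the true value.
North–south component: 0.005° × 111195 = 555.975 m.
Longitude error → 0.005 × 111195 × cos 58.026° = 0.005 × 111195 × 0.5295 ≈ 294.408 m.
Worst case both components are at the extreme and orthogonal: √(555.975² + 294.408²) ≈ 629.114 m.

629 metres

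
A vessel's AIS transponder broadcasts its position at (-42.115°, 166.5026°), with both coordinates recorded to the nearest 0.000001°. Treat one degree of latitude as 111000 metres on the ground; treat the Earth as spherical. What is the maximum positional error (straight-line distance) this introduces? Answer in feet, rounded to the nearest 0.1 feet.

Rounding to 6 decimal places leaves each coordinate within ±5e-07° of the true value.
N–S: 5e-07° × 111000 m/° = 0.0555 m.
E–W at 42.115°: 5e-07° × 111000 × cos 42.115° = 5e-07 × 111000 × 0.7418 ≈ 0.0411699 m.
Worst case both components are at the extreme and orthogonal: √(0.0555² + 0.0411699²) ≈ 0.0691029 m.
Converting: 0.0691029 m × 3.2808 ft/m ≈ 0.22672 ft.

0.2 feet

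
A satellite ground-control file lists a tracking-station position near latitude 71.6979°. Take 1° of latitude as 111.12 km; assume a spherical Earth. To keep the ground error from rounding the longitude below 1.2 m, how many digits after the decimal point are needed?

5 decimal places

At 71.6979° one degree of longitude covers 111120 × cos 71.6979° ≈ 111120 × 0.3140 ≈ 34894.7 m.
With N decimal places the half-ulp bound is 0.5·10⁻ᴺ°, or 0.5·10⁻ᴺ × 34894.7 m on the ground.
Setting 17447.4 × 10⁻ᴺ ≤ 1.2 gives 10ᴺ ≥ 1.454e+04, i.e. N ≥ 4.16.
At 4 places the error can reach 1.74 m, but 5 places keeps it to 0.174 m.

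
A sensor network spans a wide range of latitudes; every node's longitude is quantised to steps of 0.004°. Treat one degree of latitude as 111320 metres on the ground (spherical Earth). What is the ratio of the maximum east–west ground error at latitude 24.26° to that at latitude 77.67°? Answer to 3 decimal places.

4.269

With a 0.004° grid the true value lies within half a step, ±0.004°/2 = ±0.002°, of the stored one.
At 24.26°: 0.002° × 111320 × cos 24.26° = 0.002 × 111320 × 0.9117 ≈ 202.98 m.
At 77.67°: 0.002° × 111320 × cos 77.67° = 0.002 × 111320 × 0.2135 ≈ 47.543 m.
The ratio reduces to cos 24.26° / cos 77.67° = 0.9117/0.2135 ≈ 4.2694.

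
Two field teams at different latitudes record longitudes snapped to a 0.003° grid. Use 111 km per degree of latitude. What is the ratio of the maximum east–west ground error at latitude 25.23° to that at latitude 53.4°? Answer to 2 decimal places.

With a 0.003° grid the true value lies within half a step, ±0.003°/2 = ±0.0015°, of the stored one.
At 25.23°: 0.0015° × 111000 × cos 25.23° = 0.0015 × 111000 × 0.9046 ≈ 150.62 m.
Error at 53.4° = 0.0015° × 111000 × cos 53.4° ≈ 166.5 × 0.5962 = 99.271 m.
Ratio: 150.62 / 99.271 = cos 25.23° / cos 53.4° ≈ 1.5172.

1.52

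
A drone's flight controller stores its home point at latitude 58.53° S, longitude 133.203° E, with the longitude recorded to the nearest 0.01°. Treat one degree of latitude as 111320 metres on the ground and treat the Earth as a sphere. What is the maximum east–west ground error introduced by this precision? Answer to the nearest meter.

291 meters

Rounding to 2 decimal places leaves the longitude within ±0.005° of the true value.
At latitude 58.53° a degree of longitude spans 111320 m × cos 58.53° = 111320 × 0.5221 ≈ 58114.8 m.
So at most 0.005° × 58114.8 ≈ 290.574 m east–west.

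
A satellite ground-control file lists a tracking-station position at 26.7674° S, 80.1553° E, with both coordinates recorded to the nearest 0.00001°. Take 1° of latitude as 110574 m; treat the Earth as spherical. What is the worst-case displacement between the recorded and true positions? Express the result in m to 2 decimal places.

0.74 m

Rounding to 5 decimal places leaves each coordinate within ±5e-06° of the true value.
Latitude error → 5e-06 × 110574 = 0.55287 m along the meridian.
Longitude error → 5e-06 × 110574 × cos 26.7674° = 5e-06 × 110574 × 0.8928 ≈ 0.493626 m.
The two errors are perpendicular, so the maximum displacement is √(0.55287² + 0.493626²) ≈ 0.741169 m.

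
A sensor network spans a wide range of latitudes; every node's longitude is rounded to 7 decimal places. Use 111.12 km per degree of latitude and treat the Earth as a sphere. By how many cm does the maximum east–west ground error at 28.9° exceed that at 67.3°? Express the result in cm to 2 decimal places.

0.27 cm

Rounding to 7 decimal places leaves the longitude within ±5e-08° of the true value.
Error at 28.9° = 5e-08° × 111120 × cos 28.9° ≈ 0.005556 × 0.8755 = 0.0048641 m.
At 67.3°: 5e-08° × 111120 × cos 67.3° = 5e-08 × 111120 × 0.3859 ≈ 0.0021441 m.
So the lower-latitude error exceeds the higher by 0.0048641 − 0.0021441 = 0.00272 m.
That is 0.00271999 m = 0.272 cm.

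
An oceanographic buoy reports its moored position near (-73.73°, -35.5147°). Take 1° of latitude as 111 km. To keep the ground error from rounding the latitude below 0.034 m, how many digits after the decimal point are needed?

7

One degree of latitude covers 111000 m.
N decimal places → at most half a unit in the last place, 0.5 × 10⁻ᴺ° = 111000/2 × 10⁻ᴺ m.
Setting 55500 × 10⁻ᴺ ≤ 0.034 gives 10ᴺ ≥ 1.632e+06, i.e. N ≥ 6.21.
At 6 places the error can reach 0.0555 m, but 7 places keeps it to 0.00555 m.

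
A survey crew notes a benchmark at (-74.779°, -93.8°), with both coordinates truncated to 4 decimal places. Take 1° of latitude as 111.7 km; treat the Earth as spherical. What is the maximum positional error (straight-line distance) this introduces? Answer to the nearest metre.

12 metres

Truncating at 4 decimal places can drop up to a full unit in the last place, so each coordinate may be off by as much as 0.0001°.
N–S: 0.0001° × 111700 m/° = 11.17 m.
Longitude error → 0.0001 × 111700 × cos 74.779° = 0.0001 × 111700 × 0.2625 ≈ 2.9326 m.
Combining orthogonally: (11.17² + 2.9326²)^½ ≈ 11.5486 m.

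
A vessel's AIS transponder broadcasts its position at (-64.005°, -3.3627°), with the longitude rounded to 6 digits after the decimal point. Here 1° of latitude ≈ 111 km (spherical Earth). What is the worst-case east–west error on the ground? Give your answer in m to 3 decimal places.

0.024 m

Rounding to 6 decimal places leaves the longitude within ±5e-07° of the true value.
Parallels shrink by cos φ, so at 64.005° a degree of longitude is 111000 × 0.4383 ≈ 48650.5 m.
East–west error: 5e-07° × 48650.5 m/° ≈ 0.0243252 m.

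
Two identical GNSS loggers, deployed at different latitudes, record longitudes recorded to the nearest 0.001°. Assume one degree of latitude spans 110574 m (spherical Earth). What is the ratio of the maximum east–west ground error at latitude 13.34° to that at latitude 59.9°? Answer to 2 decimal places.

Rounding to 3 decimal places leaves the longitude within ±0.0005° of the true value.
Error at 13.34° = 0.0005° × 110574 × cos 13.34° ≈ 55.287 × 0.9730 = 53.795 m.
Error at 59.9° = 0.0005° × 110574 × cos 59.9° ≈ 55.287 × 0.5015 = 27.727 m.
Ratio: 53.795 / 27.727 = cos 13.34° / cos 59.9° ≈ 1.9402.

1.94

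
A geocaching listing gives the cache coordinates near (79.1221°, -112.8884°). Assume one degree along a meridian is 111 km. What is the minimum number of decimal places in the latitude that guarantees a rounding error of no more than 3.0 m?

5

One degree of latitude covers 111000 m.
With N decimal places the half-ulp bound is 0.5·10⁻ᴺ°, or 0.5·10⁻ᴺ × 111000 m on the ground.
Setting 55500 × 10⁻ᴺ ≤ 3.0 gives 10ᴺ ≥ 1.85e+04, i.e. N ≥ 4.27.
At 4 places the error can reach 5.55 m, but 5 places keeps it to 0.555 m.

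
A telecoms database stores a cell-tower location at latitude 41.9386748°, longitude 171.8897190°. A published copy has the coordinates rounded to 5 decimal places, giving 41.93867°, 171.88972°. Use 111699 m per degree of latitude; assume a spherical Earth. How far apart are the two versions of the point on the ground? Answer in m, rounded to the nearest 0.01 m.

Δlat = 41.9386748 − 41.93867 = +0.0000048°; Δlon = 171.8897190 − 171.88972 = -0.0000010°.
North–south shift: 0.0000048 × 111699 = 0.536155 m.
East–west at this latitude: -0.0000010° × 111699 × cos 41.9387° ≈ -0.0000010 × 83088.5 = -0.0830885 m.
Combined displacement = (0.536155² + 0.0830885²)^½ ≈ 0.542555 m.

0.54 m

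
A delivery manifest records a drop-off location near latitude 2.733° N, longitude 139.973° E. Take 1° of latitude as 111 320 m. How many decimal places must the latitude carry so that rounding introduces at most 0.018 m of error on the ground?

7

One degree of latitude covers 111320 m.
Rounding to N decimal places gives at most 0.5 × 10⁻ᴺ degrees of error, i.e. 0.5 × 10⁻ᴺ × 111320 m.
Setting 55660 × 10⁻ᴺ ≤ 0.018 gives 10ᴺ ≥ 3.092e+06, i.e. N ≥ 6.49.
At 6 places the error can reach 0.0557 m, but 7 places keeps it to 0.00557 m.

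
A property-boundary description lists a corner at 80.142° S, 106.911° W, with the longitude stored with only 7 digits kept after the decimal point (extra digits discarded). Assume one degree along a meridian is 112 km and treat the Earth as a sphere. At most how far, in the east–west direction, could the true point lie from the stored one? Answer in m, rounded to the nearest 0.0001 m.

Truncating at 7 decimal places can drop up to a full unit in the last place, so the longitude may be off by as much as 1e-07°.
Parallels shrink by cos φ, so at 80.142° a degree of longitude is 112000 × 0.1712 ≈ 19175.2 m.
Maximum E–W displacement: 1e-07 × 19175.2 = 0.00191752 m.

0.0019 m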